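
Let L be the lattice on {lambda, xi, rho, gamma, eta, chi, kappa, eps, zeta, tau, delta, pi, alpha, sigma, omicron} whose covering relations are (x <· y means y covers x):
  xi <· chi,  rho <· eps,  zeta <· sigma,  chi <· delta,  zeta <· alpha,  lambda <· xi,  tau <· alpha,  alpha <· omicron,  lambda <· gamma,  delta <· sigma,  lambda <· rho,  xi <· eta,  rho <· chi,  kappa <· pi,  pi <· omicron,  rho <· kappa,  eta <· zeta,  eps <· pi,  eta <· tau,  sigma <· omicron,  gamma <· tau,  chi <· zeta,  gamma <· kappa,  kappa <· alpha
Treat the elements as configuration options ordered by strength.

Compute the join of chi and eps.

omicron

Common upper bounds of {chi, eps}: omicron.
The least among these is omicron.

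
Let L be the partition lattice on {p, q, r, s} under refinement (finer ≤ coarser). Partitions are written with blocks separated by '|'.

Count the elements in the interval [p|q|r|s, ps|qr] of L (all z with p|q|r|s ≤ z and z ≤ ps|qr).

4

The interval [p|q|r|s, ps|qr] = {ps|qr, ps|q|r, p|qr|s, p|q|r|s}, which has 4 elements.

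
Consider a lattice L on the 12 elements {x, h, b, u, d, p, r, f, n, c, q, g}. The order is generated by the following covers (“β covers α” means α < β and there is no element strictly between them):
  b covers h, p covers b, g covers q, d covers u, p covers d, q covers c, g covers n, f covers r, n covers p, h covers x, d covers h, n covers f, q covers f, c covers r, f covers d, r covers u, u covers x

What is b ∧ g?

Common lower bounds of {b, g}: b, h, x.
The greatest among these is b.

b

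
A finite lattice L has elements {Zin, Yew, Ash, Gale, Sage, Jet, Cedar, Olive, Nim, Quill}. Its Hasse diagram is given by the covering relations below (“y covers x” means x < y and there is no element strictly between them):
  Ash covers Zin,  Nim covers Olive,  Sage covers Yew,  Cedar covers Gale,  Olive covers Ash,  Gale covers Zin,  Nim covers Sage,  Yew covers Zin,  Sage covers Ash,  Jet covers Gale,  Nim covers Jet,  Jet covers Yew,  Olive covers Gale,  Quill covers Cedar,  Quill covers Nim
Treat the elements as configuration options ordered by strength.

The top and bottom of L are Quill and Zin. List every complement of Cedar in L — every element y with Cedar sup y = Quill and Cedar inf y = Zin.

Ash, Sage, Yew

Need y with Cedar ∨ y = Quill and Cedar ∧ y = Zin.
Checking each element gives: Ash, Sage, Yew.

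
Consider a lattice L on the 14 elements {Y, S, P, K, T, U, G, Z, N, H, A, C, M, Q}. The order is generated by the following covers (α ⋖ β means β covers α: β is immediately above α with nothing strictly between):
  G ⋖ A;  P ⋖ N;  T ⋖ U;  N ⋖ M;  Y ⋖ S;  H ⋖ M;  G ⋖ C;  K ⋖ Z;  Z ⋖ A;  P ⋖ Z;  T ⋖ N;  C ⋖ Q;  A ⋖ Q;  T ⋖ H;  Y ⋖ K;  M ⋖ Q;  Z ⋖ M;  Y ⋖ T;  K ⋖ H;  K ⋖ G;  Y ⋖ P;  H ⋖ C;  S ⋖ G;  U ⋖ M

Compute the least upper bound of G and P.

A

Common upper bounds of {G, P}: A, Q.
The least among these is A.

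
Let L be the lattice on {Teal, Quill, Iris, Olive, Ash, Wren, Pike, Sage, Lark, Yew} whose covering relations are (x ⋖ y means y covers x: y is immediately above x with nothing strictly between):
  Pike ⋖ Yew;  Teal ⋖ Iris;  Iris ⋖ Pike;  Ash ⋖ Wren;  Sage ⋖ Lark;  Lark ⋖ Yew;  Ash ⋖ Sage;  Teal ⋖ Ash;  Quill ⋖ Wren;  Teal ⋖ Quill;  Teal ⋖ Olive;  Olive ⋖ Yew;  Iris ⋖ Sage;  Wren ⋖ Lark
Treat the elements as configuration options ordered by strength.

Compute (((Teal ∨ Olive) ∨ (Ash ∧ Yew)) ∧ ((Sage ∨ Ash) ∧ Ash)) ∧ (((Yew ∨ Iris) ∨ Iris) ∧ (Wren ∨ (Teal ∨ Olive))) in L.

Ash

Teal ∨ Olive = Olive
Ash ∧ Yew = Ash
Olive ∨ Ash = Yew
Sage ∨ Ash = Sage
Sage ∧ Ash = Ash
Yew ∧ Ash = Ash
Yew ∨ Iris = Yew
Yew ∨ Iris = Yew
Teal ∨ Olive = Olive
Wren ∨ Olive = Yew
Yew ∧ Yew = Yew
Ash ∧ Yew = Ash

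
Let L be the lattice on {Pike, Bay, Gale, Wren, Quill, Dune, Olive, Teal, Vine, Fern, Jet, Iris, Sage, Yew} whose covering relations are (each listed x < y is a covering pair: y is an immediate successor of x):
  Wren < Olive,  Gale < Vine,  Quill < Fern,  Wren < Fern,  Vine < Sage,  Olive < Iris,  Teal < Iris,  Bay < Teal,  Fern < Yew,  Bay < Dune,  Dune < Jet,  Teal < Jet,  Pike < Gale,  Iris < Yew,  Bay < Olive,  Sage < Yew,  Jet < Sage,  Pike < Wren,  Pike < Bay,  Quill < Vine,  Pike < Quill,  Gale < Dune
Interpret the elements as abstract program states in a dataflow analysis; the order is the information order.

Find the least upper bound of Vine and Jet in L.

Common upper bounds of {Vine, Jet}: Sage, Yew.
The least among these is Sage.

Sage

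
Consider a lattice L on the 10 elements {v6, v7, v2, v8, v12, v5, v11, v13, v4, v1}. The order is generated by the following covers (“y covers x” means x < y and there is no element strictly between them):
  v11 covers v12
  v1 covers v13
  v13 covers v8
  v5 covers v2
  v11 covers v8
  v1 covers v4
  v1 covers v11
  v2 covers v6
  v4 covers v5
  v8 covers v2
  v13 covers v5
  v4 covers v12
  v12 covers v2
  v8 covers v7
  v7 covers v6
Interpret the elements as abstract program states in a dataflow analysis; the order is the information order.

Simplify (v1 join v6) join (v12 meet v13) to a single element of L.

v1

v1 ∨ v6 = v1
v12 ∧ v13 = v2
v1 ∨ v2 = v1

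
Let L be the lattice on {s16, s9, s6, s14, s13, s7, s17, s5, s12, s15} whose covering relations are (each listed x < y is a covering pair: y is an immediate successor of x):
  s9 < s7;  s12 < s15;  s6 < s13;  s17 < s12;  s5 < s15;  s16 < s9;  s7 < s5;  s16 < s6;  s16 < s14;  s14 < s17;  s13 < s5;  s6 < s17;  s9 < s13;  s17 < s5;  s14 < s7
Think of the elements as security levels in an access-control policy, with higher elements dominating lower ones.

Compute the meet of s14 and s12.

s14

Common lower bounds of {s14, s12}: s14, s16.
The greatest among these is s14.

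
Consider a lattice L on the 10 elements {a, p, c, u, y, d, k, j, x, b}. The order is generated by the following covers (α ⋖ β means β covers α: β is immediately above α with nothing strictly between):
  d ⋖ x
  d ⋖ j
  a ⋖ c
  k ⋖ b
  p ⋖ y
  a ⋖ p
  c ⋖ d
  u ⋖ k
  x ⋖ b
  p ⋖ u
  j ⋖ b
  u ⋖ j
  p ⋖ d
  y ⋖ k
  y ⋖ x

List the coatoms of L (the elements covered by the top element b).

The coatoms are exactly the elements covered by b: j, k, x.

j, k, x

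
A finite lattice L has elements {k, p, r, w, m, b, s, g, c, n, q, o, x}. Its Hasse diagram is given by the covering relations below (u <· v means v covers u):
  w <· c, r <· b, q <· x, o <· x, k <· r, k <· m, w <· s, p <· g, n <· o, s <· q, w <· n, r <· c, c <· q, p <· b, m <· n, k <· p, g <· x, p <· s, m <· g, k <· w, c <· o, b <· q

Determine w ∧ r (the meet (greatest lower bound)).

Common lower bounds of {w, r}: k.
The greatest among these is k.

k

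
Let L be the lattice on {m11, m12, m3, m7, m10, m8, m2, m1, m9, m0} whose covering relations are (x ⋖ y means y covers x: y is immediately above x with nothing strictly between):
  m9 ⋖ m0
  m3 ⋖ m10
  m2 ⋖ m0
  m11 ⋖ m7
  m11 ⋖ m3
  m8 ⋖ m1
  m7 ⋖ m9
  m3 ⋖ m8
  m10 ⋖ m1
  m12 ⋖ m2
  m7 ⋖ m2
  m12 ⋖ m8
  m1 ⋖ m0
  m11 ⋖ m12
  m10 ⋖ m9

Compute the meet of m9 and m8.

m3

Common lower bounds of {m9, m8}: m11, m3.
The greatest among these is m3.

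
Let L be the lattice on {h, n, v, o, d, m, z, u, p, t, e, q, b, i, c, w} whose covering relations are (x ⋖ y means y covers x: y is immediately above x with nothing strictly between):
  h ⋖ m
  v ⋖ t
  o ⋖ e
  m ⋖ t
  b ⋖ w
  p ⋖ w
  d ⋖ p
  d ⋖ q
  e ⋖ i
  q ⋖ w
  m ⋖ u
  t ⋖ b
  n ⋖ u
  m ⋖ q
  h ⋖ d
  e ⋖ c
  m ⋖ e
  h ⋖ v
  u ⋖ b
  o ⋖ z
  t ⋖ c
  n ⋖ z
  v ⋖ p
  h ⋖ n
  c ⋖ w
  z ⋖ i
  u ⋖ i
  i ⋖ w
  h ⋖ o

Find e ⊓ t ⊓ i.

m

Common lower bounds of {e, t, i}: h, m.
The greatest among these is m.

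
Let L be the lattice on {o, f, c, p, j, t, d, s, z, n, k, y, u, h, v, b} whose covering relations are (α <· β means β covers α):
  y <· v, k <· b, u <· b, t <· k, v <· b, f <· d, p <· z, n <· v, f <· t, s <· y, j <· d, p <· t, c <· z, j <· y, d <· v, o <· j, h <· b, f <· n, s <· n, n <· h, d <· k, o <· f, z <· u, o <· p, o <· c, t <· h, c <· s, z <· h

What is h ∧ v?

n

Common lower bounds of {h, v}: c, f, n, o, s.
The greatest among these is n.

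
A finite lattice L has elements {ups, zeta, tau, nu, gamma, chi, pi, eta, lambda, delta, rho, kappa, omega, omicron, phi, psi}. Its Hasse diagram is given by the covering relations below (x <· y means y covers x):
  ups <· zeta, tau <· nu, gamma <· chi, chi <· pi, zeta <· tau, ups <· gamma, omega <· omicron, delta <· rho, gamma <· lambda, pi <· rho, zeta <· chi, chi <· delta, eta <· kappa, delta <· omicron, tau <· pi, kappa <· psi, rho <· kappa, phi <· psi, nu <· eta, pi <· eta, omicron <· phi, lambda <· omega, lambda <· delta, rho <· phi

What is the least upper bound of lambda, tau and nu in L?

Common upper bounds of {lambda, tau, nu}: kappa, psi.
The least among these is kappa.

kappa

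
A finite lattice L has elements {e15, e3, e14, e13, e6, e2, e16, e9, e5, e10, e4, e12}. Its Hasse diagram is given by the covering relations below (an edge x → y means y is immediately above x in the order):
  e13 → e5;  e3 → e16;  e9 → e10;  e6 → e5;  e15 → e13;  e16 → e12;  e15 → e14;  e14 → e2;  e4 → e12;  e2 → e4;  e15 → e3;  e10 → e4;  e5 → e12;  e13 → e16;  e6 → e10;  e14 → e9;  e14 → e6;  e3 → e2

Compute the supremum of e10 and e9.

e10

Common upper bounds of {e10, e9}: e10, e12, e4.
The least among these is e10.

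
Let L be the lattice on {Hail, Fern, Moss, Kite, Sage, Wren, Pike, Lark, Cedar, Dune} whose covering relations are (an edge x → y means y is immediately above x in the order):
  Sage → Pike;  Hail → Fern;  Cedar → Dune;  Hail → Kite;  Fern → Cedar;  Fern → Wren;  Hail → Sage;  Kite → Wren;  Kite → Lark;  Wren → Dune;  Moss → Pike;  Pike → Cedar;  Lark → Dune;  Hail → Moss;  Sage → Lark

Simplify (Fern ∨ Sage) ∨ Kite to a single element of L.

Dune

Fern ∨ Sage = Cedar
Cedar ∨ Kite = Dune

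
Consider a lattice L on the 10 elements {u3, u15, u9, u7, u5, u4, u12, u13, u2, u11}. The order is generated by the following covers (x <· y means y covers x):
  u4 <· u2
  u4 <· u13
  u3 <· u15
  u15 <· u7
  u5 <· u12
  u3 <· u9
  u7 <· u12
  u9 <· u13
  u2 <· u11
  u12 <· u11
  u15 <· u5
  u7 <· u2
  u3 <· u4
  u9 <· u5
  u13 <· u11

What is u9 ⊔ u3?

u9

Common upper bounds of {u9, u3}: u11, u12, u13, u5, u9.
The least among these is u9.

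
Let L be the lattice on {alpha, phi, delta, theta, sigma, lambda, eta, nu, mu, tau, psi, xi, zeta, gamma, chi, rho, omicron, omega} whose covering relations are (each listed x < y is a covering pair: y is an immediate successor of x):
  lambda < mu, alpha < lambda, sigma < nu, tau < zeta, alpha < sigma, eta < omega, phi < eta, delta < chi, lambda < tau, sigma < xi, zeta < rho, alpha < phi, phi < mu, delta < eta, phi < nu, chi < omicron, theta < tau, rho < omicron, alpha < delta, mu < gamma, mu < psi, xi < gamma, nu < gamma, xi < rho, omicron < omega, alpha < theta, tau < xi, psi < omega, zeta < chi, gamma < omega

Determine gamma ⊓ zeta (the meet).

tau

Common lower bounds of {gamma, zeta}: alpha, lambda, tau, theta.
The greatest among these is tau.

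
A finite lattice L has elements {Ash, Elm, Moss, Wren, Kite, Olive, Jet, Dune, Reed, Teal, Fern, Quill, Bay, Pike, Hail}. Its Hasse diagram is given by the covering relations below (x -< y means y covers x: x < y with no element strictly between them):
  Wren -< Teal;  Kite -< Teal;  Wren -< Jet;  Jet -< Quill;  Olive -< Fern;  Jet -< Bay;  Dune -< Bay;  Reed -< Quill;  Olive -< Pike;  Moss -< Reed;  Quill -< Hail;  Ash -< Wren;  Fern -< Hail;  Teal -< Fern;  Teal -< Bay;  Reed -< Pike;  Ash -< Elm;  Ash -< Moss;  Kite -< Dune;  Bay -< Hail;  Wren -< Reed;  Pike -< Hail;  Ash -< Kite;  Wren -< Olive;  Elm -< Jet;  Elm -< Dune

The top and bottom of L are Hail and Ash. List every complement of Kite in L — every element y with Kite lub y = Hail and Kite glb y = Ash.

Need y with Kite ∨ y = Hail and Kite ∧ y = Ash.
Checking each element gives: Moss, Pike, Quill, Reed.

Moss, Pike, Quill, Reed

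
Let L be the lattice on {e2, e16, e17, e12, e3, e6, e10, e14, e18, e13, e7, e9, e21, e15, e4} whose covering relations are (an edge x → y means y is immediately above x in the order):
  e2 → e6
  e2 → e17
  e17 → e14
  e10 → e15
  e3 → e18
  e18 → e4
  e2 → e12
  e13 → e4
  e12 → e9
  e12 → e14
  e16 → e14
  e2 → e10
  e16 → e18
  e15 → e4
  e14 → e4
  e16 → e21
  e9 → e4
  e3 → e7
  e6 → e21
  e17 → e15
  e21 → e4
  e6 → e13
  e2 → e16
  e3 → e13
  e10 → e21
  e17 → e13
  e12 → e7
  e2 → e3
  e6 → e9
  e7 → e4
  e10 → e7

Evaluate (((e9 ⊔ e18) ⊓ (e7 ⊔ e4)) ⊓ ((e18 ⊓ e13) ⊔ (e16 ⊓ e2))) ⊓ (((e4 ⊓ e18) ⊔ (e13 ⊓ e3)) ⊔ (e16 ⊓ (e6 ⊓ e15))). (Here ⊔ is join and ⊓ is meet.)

e9 ∨ e18 = e4
e7 ∨ e4 = e4
e4 ∧ e4 = e4
e18 ∧ e13 = e3
e16 ∧ e2 = e2
e3 ∨ e2 = e3
e4 ∧ e3 = e3
e4 ∧ e18 = e18
e13 ∧ e3 = e3
e18 ∨ e3 = e18
e6 ∧ e15 = e2
e16 ∧ e2 = e2
e18 ∨ e2 = e18
e3 ∧ e18 = e3

e3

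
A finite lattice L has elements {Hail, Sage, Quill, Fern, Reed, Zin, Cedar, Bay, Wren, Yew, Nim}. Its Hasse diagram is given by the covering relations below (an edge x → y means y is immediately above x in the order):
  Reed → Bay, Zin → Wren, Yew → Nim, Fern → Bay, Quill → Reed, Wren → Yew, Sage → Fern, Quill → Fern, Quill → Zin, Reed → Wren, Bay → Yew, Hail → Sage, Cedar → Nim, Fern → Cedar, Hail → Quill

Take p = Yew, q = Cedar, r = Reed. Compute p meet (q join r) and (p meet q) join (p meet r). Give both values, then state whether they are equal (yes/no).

q join r = Nim, so p meet (q join r) = Yew meet Nim = Yew.
p meet q = Fern and p meet r = Reed, so (p meet q) join (p meet r) = Fern join Reed = Bay.
Equal: no.

Yew; Bay; no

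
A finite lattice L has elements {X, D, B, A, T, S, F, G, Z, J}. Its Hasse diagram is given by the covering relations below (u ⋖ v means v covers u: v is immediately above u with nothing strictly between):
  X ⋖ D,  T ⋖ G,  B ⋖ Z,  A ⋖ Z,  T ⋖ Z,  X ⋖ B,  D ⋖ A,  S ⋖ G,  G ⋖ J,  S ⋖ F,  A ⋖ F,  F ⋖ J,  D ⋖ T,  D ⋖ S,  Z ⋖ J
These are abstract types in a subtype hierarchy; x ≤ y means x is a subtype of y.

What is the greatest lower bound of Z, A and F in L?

Common lower bounds of {Z, A, F}: A, D, X.
The greatest among these is A.

A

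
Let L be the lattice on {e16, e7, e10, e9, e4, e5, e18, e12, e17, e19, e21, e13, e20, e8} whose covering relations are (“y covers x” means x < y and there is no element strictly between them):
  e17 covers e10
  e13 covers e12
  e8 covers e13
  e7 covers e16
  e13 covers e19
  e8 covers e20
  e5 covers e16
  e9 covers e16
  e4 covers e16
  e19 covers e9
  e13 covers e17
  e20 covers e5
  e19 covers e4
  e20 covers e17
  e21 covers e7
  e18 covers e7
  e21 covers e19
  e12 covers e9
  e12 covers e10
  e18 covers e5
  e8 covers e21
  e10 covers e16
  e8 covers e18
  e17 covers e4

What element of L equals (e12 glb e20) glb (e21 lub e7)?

e12 ∧ e20 = e10
e21 ∨ e7 = e21
e10 ∧ e21 = e16

e16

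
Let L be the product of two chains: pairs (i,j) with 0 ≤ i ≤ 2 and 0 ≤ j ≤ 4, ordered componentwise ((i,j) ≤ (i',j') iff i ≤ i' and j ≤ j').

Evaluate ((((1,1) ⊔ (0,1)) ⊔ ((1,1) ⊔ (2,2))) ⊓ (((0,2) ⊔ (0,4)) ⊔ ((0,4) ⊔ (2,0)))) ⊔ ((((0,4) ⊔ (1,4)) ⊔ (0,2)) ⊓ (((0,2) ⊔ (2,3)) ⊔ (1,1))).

(1,1) ∨ (0,1) = (1,1)
(1,1) ∨ (2,2) = (2,2)
(1,1) ∨ (2,2) = (2,2)
(0,2) ∨ (0,4) = (0,4)
(0,4) ∨ (2,0) = (2,4)
(0,4) ∨ (2,4) = (2,4)
(2,2) ∧ (2,4) = (2,2)
(0,4) ∨ (1,4) = (1,4)
(1,4) ∨ (0,2) = (1,4)
(0,2) ∨ (2,3) = (2,3)
(2,3) ∨ (1,1) = (2,3)
(1,4) ∧ (2,3) = (1,3)
(2,2) ∨ (1,3) = (2,3)

(2,3)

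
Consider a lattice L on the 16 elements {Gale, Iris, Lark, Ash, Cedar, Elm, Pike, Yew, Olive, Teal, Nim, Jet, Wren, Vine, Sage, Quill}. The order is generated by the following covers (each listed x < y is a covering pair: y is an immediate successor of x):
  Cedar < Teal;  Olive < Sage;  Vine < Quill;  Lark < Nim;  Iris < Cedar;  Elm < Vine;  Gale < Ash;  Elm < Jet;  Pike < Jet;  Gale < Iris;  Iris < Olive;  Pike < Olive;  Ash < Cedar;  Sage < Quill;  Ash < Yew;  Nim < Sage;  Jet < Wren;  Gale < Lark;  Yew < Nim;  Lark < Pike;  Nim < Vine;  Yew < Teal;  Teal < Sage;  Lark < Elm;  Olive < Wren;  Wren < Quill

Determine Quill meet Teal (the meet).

Common lower bounds of {Quill, Teal}: Ash, Cedar, Gale, Iris, Teal, Yew.
The greatest among these is Teal.

Teal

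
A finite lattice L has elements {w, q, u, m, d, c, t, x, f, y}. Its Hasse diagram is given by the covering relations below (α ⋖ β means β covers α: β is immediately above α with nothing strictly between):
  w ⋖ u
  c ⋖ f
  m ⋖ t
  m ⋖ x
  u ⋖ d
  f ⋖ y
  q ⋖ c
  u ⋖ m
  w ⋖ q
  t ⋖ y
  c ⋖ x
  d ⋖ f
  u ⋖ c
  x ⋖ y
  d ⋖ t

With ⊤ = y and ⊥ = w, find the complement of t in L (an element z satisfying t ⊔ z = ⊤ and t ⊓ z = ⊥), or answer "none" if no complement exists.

Need z with t ∨ z = y and t ∧ z = w.
Checking each element gives: q.

q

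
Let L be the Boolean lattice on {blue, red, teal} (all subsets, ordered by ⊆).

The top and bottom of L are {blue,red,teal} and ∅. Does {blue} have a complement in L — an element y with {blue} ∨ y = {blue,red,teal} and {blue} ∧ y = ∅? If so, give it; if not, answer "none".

Need y with {blue} ∨ y = {blue,red,teal} and {blue} ∧ y = ∅.
Checking each element gives: {red,teal}.

{red,teal}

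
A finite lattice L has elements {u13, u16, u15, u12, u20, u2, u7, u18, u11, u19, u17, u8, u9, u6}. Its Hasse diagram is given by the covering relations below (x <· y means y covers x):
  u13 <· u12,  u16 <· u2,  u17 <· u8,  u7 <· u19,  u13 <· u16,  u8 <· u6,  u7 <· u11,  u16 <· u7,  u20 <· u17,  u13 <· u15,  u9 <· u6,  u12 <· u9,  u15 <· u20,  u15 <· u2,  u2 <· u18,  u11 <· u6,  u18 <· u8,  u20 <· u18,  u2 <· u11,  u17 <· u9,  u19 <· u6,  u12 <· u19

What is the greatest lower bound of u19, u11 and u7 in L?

Common lower bounds of {u19, u11, u7}: u13, u16, u7.
The greatest among these is u7.

u7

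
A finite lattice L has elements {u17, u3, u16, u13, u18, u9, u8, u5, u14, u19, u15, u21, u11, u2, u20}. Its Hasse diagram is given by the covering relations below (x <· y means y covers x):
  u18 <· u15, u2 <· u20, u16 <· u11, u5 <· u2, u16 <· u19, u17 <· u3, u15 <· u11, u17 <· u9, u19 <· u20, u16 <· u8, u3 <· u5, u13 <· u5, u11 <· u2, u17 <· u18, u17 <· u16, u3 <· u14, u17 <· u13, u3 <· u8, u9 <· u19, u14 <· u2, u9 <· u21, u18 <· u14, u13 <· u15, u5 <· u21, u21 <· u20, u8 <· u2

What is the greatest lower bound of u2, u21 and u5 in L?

Common lower bounds of {u2, u21, u5}: u13, u17, u3, u5.
The greatest among these is u5.

u5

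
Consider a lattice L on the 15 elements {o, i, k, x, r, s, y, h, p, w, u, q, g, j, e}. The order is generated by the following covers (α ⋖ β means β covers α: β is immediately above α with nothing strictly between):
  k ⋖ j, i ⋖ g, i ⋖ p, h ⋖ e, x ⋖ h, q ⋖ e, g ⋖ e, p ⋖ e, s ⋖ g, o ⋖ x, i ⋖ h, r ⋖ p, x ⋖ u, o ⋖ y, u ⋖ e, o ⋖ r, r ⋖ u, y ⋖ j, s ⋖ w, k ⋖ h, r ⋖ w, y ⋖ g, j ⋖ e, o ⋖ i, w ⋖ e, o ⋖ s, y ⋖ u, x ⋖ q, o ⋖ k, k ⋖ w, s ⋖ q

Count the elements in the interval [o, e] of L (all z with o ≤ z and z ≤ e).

The interval [o, e] = {e, g, h, i, j, k, o, p, q, r, s, u, w, x, y}, which has 15 elements.

15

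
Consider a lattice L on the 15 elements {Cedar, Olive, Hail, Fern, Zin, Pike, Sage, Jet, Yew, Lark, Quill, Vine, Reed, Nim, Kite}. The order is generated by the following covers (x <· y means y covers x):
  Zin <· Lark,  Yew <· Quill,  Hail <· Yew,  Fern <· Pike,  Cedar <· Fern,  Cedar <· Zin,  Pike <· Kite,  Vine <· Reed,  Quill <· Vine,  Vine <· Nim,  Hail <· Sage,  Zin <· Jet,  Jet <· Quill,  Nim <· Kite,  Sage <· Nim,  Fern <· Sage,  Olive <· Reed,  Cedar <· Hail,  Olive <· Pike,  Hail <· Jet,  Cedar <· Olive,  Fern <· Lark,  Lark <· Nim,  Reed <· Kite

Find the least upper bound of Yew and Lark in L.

Nim

Common upper bounds of {Yew, Lark}: Kite, Nim.
The least among these is Nim.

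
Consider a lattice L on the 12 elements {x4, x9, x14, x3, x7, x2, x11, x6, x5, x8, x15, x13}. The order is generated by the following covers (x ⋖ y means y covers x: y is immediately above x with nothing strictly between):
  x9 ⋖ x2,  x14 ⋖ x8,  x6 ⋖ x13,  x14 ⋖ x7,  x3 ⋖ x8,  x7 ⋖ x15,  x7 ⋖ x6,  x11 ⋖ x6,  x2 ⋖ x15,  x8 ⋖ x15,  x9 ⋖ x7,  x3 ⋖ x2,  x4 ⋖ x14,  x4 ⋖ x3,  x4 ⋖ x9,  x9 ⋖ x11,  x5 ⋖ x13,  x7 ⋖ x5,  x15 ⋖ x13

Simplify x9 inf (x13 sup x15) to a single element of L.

x13 ∨ x15 = x13
x9 ∧ x13 = x9

x9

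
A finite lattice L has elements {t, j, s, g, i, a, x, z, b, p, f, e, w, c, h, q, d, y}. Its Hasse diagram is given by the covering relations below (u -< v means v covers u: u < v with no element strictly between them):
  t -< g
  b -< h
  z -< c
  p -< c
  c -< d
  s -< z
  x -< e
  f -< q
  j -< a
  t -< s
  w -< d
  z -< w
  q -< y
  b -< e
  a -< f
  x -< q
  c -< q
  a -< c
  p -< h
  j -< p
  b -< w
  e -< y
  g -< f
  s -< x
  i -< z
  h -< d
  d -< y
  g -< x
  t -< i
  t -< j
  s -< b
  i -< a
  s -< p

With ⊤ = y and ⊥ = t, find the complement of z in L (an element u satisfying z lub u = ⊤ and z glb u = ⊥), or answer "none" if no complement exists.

For every candidate u, either z ∨ u ≠ y or z ∧ u ≠ t; no complement exists.

none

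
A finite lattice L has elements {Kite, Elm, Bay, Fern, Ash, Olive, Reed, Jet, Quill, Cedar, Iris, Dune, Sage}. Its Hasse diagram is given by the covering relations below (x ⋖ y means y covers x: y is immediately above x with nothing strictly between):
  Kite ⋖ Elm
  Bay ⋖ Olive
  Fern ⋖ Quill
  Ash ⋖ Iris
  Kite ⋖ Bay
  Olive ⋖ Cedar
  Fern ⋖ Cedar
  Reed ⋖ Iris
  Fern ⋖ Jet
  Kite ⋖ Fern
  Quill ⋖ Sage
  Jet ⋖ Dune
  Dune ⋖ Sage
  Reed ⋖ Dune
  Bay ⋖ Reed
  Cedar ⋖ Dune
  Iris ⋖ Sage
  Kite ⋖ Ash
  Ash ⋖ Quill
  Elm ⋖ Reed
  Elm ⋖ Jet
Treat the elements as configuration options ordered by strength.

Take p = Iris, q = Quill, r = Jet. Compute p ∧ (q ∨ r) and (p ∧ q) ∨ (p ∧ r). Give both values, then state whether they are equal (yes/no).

q ∨ r = Sage, so p ∧ (q ∨ r) = Iris ∧ Sage = Iris.
p ∧ q = Ash and p ∧ r = Elm, so (p ∧ q) ∨ (p ∧ r) = Ash ∨ Elm = Iris.
Equal: yes.

Iris; Iris; yes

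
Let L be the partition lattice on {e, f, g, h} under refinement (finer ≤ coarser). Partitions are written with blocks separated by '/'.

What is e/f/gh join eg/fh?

The join of e/f/gh and eg/fh merges any blocks that overlap across the partitions, giving efgh.

efgh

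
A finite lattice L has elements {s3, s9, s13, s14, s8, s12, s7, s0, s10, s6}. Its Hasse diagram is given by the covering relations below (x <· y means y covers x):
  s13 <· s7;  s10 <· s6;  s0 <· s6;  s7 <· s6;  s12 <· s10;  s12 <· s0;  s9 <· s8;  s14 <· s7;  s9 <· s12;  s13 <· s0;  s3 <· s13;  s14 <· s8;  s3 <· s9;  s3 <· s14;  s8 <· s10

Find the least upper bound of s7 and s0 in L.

s6

Common upper bounds of {s7, s0}: s6.
The least among these is s6.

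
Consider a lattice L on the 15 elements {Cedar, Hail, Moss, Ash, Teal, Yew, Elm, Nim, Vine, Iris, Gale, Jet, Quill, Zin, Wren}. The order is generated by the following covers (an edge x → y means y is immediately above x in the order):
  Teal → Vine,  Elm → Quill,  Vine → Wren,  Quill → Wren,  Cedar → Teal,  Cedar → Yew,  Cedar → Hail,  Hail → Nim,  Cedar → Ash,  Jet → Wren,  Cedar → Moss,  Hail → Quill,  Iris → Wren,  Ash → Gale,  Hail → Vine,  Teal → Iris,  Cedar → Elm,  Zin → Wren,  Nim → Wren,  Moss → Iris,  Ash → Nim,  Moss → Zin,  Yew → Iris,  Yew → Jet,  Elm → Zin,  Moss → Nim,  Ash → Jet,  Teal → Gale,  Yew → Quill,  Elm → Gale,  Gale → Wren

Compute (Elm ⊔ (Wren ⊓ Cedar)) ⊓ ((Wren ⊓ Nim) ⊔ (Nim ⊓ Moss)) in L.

Wren ∧ Cedar = Cedar
Elm ∨ Cedar = Elm
Wren ∧ Nim = Nim
Nim ∧ Moss = Moss
Nim ∨ Moss = Nim
Elm ∧ Nim = Cedar

Cedar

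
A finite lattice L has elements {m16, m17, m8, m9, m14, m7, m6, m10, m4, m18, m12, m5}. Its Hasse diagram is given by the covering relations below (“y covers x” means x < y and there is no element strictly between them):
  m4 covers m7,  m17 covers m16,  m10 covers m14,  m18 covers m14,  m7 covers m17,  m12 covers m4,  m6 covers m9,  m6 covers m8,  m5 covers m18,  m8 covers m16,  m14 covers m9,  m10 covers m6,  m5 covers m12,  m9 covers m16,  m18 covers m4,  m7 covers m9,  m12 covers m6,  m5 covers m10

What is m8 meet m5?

Common lower bounds of {m8, m5}: m16, m8.
The greatest among these is m8.

m8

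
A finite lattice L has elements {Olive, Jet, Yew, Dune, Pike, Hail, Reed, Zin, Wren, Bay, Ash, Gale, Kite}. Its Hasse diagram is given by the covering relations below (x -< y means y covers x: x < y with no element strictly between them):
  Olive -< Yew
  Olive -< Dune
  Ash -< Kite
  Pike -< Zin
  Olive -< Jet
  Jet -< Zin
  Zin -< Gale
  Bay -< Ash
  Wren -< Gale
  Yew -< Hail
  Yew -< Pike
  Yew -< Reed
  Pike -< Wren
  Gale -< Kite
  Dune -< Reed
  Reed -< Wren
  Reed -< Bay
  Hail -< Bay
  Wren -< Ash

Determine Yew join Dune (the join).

Reed

Common upper bounds of {Yew, Dune}: Ash, Bay, Gale, Kite, Reed, Wren.
The least among these is Reed.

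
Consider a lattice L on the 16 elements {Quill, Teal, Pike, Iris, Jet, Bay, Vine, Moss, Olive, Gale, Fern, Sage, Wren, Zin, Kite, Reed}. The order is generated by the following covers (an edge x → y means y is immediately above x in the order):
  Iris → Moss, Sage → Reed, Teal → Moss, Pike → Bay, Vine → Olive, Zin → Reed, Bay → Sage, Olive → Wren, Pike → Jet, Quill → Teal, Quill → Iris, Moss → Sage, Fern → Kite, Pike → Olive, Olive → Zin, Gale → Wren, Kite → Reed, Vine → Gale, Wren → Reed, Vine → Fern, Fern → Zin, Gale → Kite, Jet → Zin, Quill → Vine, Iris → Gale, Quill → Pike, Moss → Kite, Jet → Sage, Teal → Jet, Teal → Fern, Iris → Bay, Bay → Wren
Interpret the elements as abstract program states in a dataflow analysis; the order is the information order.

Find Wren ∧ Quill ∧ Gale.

Common lower bounds of {Wren, Quill, Gale}: Quill.
The greatest among these is Quill.

Quill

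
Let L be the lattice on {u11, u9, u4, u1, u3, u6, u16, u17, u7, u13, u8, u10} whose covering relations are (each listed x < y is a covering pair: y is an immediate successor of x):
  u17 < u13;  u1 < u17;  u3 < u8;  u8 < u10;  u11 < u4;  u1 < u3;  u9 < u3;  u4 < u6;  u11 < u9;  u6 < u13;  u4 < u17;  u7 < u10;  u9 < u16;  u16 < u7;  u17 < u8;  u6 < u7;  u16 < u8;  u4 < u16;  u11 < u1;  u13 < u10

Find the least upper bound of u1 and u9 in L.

Common upper bounds of {u1, u9}: u10, u3, u8.
The least among these is u3.

u3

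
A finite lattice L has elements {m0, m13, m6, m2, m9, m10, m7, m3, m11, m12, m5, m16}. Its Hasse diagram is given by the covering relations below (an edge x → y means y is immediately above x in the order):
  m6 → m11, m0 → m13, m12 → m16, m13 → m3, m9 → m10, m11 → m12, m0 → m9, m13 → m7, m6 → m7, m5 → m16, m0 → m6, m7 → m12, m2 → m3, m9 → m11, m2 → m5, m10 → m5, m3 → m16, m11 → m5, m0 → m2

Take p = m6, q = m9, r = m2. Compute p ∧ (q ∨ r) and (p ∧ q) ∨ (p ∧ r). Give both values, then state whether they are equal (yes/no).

m6; m0; no

q ∨ r = m5, so p ∧ (q ∨ r) = m6 ∧ m5 = m6.
p ∧ q = m0 and p ∧ r = m0, so (p ∧ q) ∨ (p ∧ r) = m0 ∨ m0 = m0.
Equal: no.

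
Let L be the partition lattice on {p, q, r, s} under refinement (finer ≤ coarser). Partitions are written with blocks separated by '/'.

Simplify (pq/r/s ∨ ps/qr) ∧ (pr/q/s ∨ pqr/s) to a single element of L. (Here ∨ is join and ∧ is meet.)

pqr/s

pq/r/s ∨ ps/qr = pqrs
pr/q/s ∨ pqr/s = pqr/s
pqrs ∧ pqr/s = pqr/s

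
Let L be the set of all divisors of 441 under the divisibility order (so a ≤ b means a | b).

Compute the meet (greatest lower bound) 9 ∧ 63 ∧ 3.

3

Common lower bounds of {9, 63, 3}: 1, 3.
The greatest among these is 3.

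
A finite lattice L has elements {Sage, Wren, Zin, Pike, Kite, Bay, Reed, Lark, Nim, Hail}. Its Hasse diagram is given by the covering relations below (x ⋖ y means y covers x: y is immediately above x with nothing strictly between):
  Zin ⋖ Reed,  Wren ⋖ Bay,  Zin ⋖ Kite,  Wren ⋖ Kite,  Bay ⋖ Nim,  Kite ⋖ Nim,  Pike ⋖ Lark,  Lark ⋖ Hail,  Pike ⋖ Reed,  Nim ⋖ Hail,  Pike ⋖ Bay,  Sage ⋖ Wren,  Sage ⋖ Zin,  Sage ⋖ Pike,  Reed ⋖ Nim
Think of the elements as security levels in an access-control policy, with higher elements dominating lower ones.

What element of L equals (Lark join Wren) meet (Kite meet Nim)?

Lark ∨ Wren = Hail
Kite ∧ Nim = Kite
Hail ∧ Kite = Kite

Kite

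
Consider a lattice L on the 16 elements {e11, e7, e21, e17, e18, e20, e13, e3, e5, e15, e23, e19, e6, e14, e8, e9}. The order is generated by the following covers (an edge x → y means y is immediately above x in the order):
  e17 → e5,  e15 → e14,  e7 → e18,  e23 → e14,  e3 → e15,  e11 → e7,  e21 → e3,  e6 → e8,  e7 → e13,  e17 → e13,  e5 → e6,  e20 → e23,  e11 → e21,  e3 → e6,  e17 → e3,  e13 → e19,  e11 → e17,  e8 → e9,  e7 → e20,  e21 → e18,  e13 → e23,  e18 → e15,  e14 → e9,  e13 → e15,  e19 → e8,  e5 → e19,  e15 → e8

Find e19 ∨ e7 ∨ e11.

Common upper bounds of {e19, e7, e11}: e19, e8, e9.
The least among these is e19.

e19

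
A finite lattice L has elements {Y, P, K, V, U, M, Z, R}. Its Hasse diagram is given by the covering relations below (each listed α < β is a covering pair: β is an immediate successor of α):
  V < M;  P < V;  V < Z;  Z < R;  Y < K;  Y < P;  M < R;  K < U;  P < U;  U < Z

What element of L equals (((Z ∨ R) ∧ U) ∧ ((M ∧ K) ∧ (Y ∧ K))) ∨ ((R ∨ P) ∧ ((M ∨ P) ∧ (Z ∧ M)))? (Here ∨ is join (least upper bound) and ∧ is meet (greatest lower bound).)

Z ∨ R = R
R ∧ U = U
M ∧ K = Y
Y ∧ K = Y
Y ∧ Y = Y
U ∧ Y = Y
R ∨ P = R
M ∨ P = M
Z ∧ M = V
M ∧ V = V
R ∧ V = V
Y ∨ V = V

V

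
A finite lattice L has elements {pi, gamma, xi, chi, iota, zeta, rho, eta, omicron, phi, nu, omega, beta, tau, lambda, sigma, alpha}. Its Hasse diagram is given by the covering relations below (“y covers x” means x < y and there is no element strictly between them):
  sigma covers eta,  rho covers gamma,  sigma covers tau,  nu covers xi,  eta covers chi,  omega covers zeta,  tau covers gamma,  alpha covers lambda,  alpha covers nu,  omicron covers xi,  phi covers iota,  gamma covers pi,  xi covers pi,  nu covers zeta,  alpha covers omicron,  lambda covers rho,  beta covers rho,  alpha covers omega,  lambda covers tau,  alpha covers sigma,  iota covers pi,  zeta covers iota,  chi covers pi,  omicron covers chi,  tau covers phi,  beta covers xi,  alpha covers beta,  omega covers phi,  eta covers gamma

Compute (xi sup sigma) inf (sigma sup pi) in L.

sigma

xi ∨ sigma = alpha
sigma ∨ pi = sigma
alpha ∧ sigma = sigma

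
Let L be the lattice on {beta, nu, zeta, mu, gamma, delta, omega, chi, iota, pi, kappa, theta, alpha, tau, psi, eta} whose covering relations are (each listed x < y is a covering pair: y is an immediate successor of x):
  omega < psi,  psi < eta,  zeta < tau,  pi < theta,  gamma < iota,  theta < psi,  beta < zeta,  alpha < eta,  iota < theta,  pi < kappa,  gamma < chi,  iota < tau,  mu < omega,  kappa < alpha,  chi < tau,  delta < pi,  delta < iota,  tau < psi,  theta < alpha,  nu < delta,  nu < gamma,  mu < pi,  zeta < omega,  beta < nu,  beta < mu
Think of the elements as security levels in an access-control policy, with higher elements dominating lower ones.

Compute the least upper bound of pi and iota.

theta

Common upper bounds of {pi, iota}: alpha, eta, psi, theta.
The least among these is theta.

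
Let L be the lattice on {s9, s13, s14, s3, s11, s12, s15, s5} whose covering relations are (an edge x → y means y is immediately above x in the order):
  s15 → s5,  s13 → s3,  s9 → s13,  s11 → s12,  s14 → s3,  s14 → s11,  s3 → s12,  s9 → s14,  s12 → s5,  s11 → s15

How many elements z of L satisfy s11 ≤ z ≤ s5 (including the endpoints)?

4

The interval [s11, s5] = {s11, s12, s15, s5}, which has 4 elements.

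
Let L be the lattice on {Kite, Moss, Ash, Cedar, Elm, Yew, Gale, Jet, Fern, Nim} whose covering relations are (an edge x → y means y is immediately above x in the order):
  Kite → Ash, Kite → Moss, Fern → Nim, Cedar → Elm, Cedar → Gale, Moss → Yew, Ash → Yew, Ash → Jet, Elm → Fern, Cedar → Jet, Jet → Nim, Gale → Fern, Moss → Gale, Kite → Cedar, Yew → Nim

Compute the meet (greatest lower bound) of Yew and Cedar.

Common lower bounds of {Yew, Cedar}: Kite.
The greatest among these is Kite.

Kite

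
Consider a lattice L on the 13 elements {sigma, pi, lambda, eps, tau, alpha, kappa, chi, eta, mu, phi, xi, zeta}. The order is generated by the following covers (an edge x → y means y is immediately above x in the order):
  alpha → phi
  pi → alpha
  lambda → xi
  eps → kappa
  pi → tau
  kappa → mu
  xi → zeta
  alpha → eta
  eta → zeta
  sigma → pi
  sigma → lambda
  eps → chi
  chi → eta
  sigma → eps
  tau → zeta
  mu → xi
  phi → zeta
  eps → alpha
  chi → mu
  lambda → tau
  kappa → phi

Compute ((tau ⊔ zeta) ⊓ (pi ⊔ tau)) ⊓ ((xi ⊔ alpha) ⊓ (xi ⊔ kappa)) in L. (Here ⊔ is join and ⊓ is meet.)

lambda

tau ∨ zeta = zeta
pi ∨ tau = tau
zeta ∧ tau = tau
xi ∨ alpha = zeta
xi ∨ kappa = xi
zeta ∧ xi = xi
tau ∧ xi = lambda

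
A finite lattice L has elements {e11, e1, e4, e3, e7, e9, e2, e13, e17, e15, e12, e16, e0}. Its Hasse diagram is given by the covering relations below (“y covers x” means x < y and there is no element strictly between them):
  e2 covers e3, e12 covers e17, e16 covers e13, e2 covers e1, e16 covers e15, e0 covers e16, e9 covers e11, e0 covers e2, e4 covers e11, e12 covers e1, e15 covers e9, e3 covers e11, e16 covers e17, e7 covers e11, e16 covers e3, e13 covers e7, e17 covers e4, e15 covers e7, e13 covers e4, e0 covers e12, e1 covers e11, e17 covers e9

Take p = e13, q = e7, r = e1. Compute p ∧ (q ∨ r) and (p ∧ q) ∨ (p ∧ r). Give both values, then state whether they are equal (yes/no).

e13; e7; no

q ∨ r = e0, so p ∧ (q ∨ r) = e13 ∧ e0 = e13.
p ∧ q = e7 and p ∧ r = e11, so (p ∧ q) ∨ (p ∧ r) = e7 ∨ e11 = e7.
Equal: no.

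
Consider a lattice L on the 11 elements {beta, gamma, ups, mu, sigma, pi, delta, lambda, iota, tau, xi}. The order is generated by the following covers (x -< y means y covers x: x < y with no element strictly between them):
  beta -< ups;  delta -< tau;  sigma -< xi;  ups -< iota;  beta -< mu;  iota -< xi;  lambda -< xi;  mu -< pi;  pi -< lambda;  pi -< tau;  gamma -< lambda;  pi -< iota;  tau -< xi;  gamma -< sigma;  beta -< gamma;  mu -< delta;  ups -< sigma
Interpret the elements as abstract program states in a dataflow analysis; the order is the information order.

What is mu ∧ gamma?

beta

Common lower bounds of {mu, gamma}: beta.
The greatest among these is beta.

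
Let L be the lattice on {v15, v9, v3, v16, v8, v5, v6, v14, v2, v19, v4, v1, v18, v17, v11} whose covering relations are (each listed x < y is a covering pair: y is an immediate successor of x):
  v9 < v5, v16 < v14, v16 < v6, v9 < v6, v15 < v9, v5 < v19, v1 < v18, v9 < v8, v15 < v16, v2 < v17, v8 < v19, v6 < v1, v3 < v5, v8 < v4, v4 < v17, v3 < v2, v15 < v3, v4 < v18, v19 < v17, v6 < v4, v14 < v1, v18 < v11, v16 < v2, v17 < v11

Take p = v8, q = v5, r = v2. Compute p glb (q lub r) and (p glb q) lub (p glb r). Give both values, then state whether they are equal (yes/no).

v8; v9; no

q lub r = v17, so p glb (q lub r) = v8 glb v17 = v8.
p glb q = v9 and p glb r = v15, so (p glb q) lub (p glb r) = v9 lub v15 = v9.
Equal: no.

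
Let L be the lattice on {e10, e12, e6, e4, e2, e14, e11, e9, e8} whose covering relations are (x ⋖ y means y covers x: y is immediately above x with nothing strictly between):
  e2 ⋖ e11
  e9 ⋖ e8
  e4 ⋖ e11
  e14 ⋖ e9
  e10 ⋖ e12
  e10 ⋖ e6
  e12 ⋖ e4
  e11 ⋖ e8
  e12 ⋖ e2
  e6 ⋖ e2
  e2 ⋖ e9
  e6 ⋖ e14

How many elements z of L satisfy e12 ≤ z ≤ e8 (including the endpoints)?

6

The interval [e12, e8] = {e11, e12, e2, e4, e8, e9}, which has 6 elements.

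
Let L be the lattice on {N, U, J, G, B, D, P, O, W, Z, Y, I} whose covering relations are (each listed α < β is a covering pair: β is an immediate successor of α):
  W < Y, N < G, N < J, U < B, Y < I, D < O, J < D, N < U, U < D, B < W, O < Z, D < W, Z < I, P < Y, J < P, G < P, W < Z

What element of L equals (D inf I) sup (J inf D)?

D

D ∧ I = D
J ∧ D = J
D ∨ J = D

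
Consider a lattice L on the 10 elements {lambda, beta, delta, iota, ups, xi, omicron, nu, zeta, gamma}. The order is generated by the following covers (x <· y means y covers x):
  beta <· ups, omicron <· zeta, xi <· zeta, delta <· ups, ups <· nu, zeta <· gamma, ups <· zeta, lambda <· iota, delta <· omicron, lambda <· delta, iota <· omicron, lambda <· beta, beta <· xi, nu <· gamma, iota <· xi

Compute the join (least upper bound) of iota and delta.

Common upper bounds of {iota, delta}: gamma, omicron, zeta.
The least among these is omicron.

omicron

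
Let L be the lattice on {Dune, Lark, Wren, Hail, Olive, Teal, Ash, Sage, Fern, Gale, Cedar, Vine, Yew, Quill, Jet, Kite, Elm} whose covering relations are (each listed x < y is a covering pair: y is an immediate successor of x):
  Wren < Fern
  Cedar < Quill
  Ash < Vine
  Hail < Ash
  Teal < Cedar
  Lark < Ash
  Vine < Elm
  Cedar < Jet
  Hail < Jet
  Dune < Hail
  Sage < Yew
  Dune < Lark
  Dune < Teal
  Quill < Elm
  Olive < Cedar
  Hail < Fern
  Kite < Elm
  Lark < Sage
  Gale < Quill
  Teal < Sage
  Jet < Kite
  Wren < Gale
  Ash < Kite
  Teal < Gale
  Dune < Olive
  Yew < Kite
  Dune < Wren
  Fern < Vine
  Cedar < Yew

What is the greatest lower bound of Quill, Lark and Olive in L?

Common lower bounds of {Quill, Lark, Olive}: Dune.
The greatest among these is Dune.

Dune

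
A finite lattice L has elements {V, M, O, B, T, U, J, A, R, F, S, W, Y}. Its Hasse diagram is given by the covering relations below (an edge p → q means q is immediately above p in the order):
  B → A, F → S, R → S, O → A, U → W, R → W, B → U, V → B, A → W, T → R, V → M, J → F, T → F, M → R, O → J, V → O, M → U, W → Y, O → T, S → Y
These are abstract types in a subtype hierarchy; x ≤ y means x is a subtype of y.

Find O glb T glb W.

O

Common lower bounds of {O, T, W}: O, V.
The greatest among these is O.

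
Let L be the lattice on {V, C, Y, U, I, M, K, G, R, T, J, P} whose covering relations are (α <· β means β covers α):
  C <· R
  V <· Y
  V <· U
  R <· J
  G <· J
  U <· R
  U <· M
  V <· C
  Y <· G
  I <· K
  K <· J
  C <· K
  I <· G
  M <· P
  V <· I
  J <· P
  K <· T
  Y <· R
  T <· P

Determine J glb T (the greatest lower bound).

Common lower bounds of {J, T}: C, I, K, V.
The greatest among these is K.

K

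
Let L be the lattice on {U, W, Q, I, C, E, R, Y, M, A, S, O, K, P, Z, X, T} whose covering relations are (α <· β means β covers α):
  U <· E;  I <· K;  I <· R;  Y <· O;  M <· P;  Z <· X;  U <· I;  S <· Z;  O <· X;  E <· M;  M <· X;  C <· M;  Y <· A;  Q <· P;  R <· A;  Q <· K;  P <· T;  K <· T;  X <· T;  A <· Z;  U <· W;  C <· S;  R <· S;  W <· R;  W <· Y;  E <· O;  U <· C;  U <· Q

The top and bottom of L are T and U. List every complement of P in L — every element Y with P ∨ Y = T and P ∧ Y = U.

A, I, R, W, Y

Need Y with P ∨ Y = T and P ∧ Y = U.
Checking each element gives: A, I, R, W, Y.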